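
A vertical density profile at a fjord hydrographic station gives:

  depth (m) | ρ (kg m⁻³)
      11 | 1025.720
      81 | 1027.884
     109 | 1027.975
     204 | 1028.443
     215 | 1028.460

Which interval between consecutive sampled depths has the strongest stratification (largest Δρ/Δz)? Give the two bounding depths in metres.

11–81 m

Compute the density gradient over each adjacent pair:
  11–81 m: Δρ/Δz = 2.164/70 = 0.031 kg m⁻⁴
  81–109 m: Δρ/Δz = 0.091/28 = 3.2 × 10⁻³ kg m⁻⁴
  109–204 m: Δρ/Δz = 0.468/95 = 4.9 × 10⁻³ kg m⁻⁴
  204–215 m: Δρ/Δz = 0.017/11 = 1.5 × 10⁻³ kg m⁻⁴
The largest gradient is in the 11–81 m interval — the pycnocline.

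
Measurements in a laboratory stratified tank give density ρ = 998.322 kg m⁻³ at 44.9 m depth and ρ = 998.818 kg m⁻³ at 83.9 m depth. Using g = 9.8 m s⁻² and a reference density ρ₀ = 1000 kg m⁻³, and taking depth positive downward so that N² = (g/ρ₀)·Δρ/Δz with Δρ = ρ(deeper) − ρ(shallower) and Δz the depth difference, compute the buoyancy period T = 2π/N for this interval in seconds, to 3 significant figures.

563 s

Δρ = 998.818 − 998.322 = 0.496 kg m⁻³ over Δz = 83.9 − 44.9 = 39 m.
N² = (9.8/1000) × (0.496/39) = 1.2464 × 10⁻⁴ s⁻².
N = √(1.2464 × 10⁻⁴) = 0.011164 rad s⁻¹, so T = 2π/N = 562.81 s ≈ 563 s.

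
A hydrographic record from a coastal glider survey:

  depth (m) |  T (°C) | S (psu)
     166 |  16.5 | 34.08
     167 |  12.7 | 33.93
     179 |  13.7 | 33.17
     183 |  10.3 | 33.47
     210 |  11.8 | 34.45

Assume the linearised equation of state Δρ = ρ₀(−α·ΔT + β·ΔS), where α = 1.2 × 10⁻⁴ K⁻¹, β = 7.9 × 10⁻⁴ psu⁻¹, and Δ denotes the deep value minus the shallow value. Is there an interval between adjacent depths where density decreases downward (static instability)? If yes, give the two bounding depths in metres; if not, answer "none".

167–179 m

Evaluate Δρ/ρ₀ = −αΔT + βΔS across each adjacent pair:
  166–167 m: −αΔT+βΔS = −(1.2 × 10⁻⁴)(-3.8)+(7.9 × 10⁻⁴)(-0.15) = 3.4 × 10⁻⁴ → stable
  167–179 m: −αΔT+βΔS = −(1.2 × 10⁻⁴)(+1.0)+(7.9 × 10⁻⁴)(-0.76) = -7.2 × 10⁻⁴ → UNSTABLE
  179–183 m: −αΔT+βΔS = −(1.2 × 10⁻⁴)(-3.4)+(7.9 × 10⁻⁴)(+0.30) = 6.4 × 10⁻⁴ → stable
  183–210 m: −αΔT+βΔS = −(1.2 × 10⁻⁴)(+1.5)+(7.9 × 10⁻⁴)(+0.98) = 5.9 × 10⁻⁴ → stable
The 167–179 m interval has Δρ < 0: lighter water underlies denser water.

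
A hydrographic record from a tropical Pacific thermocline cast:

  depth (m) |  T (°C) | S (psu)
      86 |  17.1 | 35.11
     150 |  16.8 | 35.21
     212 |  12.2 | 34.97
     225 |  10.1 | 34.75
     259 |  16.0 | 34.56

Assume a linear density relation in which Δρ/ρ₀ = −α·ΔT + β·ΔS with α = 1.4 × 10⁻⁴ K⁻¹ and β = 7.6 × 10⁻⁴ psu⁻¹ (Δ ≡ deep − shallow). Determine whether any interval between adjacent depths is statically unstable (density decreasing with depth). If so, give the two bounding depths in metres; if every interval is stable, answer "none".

225–259 m

Evaluate Δρ/ρ₀ = −αΔT + βΔS across each adjacent pair:
  86–150 m: −αΔT+βΔS = −(1.4 × 10⁻⁴)(-0.3)+(7.6 × 10⁻⁴)(+0.10) = 1.2 × 10⁻⁴ → stable
  150–212 m: −αΔT+βΔS = −(1.4 × 10⁻⁴)(-4.6)+(7.6 × 10⁻⁴)(-0.24) = 4.6 × 10⁻⁴ → stable
  212–225 m: −αΔT+βΔS = −(1.4 × 10⁻⁴)(-2.1)+(7.6 × 10⁻⁴)(-0.22) = 1.3 × 10⁻⁴ → stable
  225–259 m: −αΔT+βΔS = −(1.4 × 10⁻⁴)(+5.9)+(7.6 × 10⁻⁴)(-0.19) = -9.7 × 10⁻⁴ → UNSTABLE
The 225–259 m interval has Δρ < 0: lighter water underlies denser water.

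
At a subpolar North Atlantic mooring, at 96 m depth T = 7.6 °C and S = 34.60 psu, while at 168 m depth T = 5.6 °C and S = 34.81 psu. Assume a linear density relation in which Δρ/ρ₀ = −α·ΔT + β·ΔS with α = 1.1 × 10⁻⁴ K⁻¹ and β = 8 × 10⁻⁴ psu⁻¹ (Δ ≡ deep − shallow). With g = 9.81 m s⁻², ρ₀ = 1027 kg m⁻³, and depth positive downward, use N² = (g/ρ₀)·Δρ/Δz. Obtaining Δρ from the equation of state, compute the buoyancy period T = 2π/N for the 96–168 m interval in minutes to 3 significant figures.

14.4 min

ΔT = -2.0 K, ΔS = +0.21 psu (deep − shallow).
Δρ/ρ₀ = −αΔT + βΔS = 2.20 × 10⁻⁴ + 1.68 × 10⁻⁴ = 3.88 × 10⁻⁴, so Δρ ≈ 0.3985 kg m⁻³.
N² = (g/ρ₀)·Δρ/Δz = g·(Δρ/ρ₀)/Δz = 9.81 × 3.88 × 10⁻⁴ / 72 = 5.2865 × 10⁻⁵ s⁻².
N = √(5.2865 × 10⁻⁵) = 7.2708 × 10⁻³ rad s⁻¹ → T = 2π/N = 864.17 s = 14.403 min ≈ 14.4 min.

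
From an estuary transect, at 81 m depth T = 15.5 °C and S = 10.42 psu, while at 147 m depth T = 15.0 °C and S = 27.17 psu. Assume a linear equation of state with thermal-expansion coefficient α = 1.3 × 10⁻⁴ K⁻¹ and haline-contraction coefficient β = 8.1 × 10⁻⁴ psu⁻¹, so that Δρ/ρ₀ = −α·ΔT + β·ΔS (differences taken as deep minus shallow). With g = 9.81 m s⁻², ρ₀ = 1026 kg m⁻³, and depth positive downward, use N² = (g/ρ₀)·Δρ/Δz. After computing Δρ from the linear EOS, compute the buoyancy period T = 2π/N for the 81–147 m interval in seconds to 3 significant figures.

ΔT = -0.5 K, ΔS = +16.75 psu (deep − shallow).
Δρ/ρ₀ = −αΔT + βΔS = 6.50 × 10⁻⁵ + 0.0135675 = 0.0136325, so Δρ ≈ 13.99 kg m⁻³.
N² = (g/ρ₀)·Δρ/Δz = g·(Δρ/ρ₀)/Δz = 9.81 × 0.0136325 / 66 = 2.0263 × 10⁻³ s⁻².
N = √(2.0263 × 10⁻³) = 0.045014 rad s⁻¹ → T = 2π/N = 139.58 s ≈ 140 s.

140 s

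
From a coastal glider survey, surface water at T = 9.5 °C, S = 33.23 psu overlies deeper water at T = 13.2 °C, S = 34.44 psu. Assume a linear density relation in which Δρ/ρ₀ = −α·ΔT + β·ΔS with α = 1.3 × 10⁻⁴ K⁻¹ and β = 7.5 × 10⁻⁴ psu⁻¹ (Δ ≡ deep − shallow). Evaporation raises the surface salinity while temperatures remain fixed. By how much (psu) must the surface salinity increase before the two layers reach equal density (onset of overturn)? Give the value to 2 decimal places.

Neutral buoyancy requires −α(T_deep − T_surf) + β(S_deep − S_surf′) = 0.
S_surf′ = S_deep − (α/β)·ΔT = 34.44 − (1.3 × 10⁻⁴/7.5 × 10⁻⁴)·(+3.7) = 33.7987 psu.
Increase required: 33.7987 − 33.23 = 0.5687 psu.

0.57 psu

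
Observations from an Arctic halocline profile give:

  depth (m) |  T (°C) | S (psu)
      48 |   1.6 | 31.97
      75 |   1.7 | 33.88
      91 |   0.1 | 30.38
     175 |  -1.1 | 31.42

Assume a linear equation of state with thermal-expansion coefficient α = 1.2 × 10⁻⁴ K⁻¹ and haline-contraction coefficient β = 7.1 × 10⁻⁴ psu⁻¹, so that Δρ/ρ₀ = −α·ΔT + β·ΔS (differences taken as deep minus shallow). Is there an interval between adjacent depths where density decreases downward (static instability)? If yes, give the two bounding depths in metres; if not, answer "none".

75–91 m

Evaluate Δρ/ρ₀ = −αΔT + βΔS across each adjacent pair:
  48–75 m: −αΔT+βΔS = −(1.2 × 10⁻⁴)(+0.1)+(7.1 × 10⁻⁴)(+1.91) = 1.3 × 10⁻³ → stable
  75–91 m: −αΔT+βΔS = −(1.2 × 10⁻⁴)(-1.6)+(7.1 × 10⁻⁴)(-3.50) = -2.3 × 10⁻³ → UNSTABLE
  91–175 m: −αΔT+βΔS = −(1.2 × 10⁻⁴)(-1.2)+(7.1 × 10⁻⁴)(+1.04) = 8.8 × 10⁻⁴ → stable
The 75–91 m interval has Δρ < 0: lighter water underlies denser water.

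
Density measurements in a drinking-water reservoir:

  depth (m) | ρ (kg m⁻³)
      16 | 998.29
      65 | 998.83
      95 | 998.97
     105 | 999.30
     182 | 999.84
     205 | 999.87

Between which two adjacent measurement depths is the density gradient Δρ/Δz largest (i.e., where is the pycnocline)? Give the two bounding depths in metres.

95–105 m

Compute the density gradient over each adjacent pair:
  16–65 m: Δρ/Δz = 0.54/49 = 0.011 kg m⁻⁴
  65–95 m: Δρ/Δz = 0.14/30 = 4.7 × 10⁻³ kg m⁻⁴
  95–105 m: Δρ/Δz = 0.33/10 = 0.033 kg m⁻⁴
  105–182 m: Δρ/Δz = 0.54/77 = 7.0 × 10⁻³ kg m⁻⁴
  182–205 m: Δρ/Δz = 0.03/23 = 1.3 × 10⁻³ kg m⁻⁴
The largest gradient is in the 95–105 m interval — the pycnocline.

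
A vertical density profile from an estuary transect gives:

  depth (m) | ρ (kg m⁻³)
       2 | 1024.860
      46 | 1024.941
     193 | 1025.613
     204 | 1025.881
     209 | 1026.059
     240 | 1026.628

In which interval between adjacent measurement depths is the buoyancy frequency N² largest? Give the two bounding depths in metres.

204–209 m

Compute the density gradient over each adjacent pair:
  2–46 m: Δρ/Δz = 0.081/44 = 1.8 × 10⁻³ kg m⁻⁴
  46–193 m: Δρ/Δz = 0.672/147 = 4.6 × 10⁻³ kg m⁻⁴
  193–204 m: Δρ/Δz = 0.268/11 = 0.024 kg m⁻⁴
  204–209 m: Δρ/Δz = 0.178/5 = 0.036 kg m⁻⁴
  209–240 m: Δρ/Δz = 0.569/31 = 0.018 kg m⁻⁴
The largest gradient is in the 204–209 m interval — the pycnocline.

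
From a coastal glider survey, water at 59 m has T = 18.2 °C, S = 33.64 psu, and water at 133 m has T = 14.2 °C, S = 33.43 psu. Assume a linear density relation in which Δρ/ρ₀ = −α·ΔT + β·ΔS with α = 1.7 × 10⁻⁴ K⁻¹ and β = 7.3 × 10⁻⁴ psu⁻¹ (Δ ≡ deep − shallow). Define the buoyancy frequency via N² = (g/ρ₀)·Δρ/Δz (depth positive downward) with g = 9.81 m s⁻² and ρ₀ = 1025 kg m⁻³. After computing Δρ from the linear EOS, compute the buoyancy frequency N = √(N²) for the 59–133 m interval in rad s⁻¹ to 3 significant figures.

ΔT = -4.0 K, ΔS = -0.21 psu (deep − shallow).
Δρ/ρ₀ = −αΔT + βΔS = 6.80 × 10⁻⁴ − 1.533 × 10⁻⁴ = 5.267 × 10⁻⁴, so Δρ ≈ 0.5399 kg m⁻³.
N² = (g/ρ₀)·Δρ/Δz = g·(Δρ/ρ₀)/Δz = 9.81 × 5.267 × 10⁻⁴ / 74 = 6.9823 × 10⁻⁵ s⁻².
N = √(6.9823 × 10⁻⁵) = 8.3560 × 10⁻³ rad s⁻¹ ≈ 8.36 × 10⁻³ rad s⁻¹.

8.36 × 10⁻³ rad s⁻¹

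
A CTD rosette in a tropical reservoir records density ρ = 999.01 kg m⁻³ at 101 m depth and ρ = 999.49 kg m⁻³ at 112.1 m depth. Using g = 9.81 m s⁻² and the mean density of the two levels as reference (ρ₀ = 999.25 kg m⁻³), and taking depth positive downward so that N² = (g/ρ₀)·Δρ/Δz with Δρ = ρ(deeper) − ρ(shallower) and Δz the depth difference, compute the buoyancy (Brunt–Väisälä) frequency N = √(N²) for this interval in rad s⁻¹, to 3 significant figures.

Δρ = 999.49 − 999.01 = 0.48 kg m⁻³ over Δz = 112.1 − 101 = 11.1 m.
N² = (9.81/999.25) × (0.48/11.1) = 4.2453 × 10⁻⁴ s⁻².
N = √(4.2453 × 10⁻⁴) = 0.020604 rad s⁻¹ ≈ 0.0206 rad s⁻¹.
A positive N² confirms static stability across the interval.

0.0206 rad s⁻¹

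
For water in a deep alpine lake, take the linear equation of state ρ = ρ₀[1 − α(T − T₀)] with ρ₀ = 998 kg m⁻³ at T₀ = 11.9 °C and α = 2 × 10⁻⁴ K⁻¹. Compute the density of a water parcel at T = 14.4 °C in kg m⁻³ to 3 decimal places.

997.501 kg m⁻³

T − T₀ = +2.5 K.
Bracket = 1 − α·(+2.5) = 1 + (-5.00 × 10⁻⁴) = 0.9995000.
ρ = 998 × 0.9995000 = 997.501 kg m⁻³.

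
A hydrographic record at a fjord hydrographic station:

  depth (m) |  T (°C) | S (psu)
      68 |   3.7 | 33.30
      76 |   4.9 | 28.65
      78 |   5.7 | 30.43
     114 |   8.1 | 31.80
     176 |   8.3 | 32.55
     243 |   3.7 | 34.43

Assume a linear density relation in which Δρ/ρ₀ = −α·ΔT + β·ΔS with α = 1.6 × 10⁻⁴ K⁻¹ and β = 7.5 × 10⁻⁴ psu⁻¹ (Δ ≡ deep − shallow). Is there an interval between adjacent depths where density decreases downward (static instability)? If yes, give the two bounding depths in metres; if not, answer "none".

Evaluate Δρ/ρ₀ = −αΔT + βΔS across each adjacent pair:
  68–76 m: −αΔT+βΔS = −(1.6 × 10⁻⁴)(+1.2)+(7.5 × 10⁻⁴)(-4.65) = -3.7 × 10⁻³ → UNSTABLE
  76–78 m: −αΔT+βΔS = −(1.6 × 10⁻⁴)(+0.8)+(7.5 × 10⁻⁴)(+1.78) = 1.2 × 10⁻³ → stable
  78–114 m: −αΔT+βΔS = −(1.6 × 10⁻⁴)(+2.4)+(7.5 × 10⁻⁴)(+1.37) = 6.4 × 10⁻⁴ → stable
  114–176 m: −αΔT+βΔS = −(1.6 × 10⁻⁴)(+0.2)+(7.5 × 10⁻⁴)(+0.75) = 5.3 × 10⁻⁴ → stable
  176–243 m: −αΔT+βΔS = −(1.6 × 10⁻⁴)(-4.6)+(7.5 × 10⁻⁴)(+1.88) = 2.1 × 10⁻³ → stable
The 68–76 m interval has Δρ < 0: lighter water underlies denser water.

68–76 m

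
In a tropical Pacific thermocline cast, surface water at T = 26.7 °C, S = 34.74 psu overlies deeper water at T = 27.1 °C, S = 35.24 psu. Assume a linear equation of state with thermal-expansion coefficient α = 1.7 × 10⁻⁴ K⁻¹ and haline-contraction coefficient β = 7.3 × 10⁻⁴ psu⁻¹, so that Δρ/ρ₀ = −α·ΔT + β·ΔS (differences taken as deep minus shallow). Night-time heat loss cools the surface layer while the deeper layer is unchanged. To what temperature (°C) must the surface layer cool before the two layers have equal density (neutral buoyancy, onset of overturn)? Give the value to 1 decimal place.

Neutral buoyancy requires Δρ = 0, i.e. −α(T_deep − T_surf′) + β(S_deep − S_surf) = 0.
T_surf′ = T_deep − (β/α)·ΔS = 27.1 − (7.3 × 10⁻⁴/1.7 × 10⁻⁴)·(+0.50) = 24.953 °C.
Cooling required: 26.7 − (24.953) = 1.747 °C.

25.0 °C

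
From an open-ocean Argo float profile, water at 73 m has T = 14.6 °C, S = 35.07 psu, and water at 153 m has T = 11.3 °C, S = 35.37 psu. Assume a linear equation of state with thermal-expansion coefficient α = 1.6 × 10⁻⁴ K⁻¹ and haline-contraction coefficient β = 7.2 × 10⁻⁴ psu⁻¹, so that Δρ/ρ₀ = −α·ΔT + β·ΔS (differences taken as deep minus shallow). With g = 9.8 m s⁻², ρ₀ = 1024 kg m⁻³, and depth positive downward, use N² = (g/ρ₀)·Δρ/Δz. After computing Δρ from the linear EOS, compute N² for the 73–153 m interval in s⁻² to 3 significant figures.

ΔT = -3.3 K, ΔS = +0.30 psu (deep − shallow).
Δρ/ρ₀ = −αΔT + βΔS = 5.28 × 10⁻⁴ + 2.16 × 10⁻⁴ = 7.44 × 10⁻⁴, so Δρ ≈ 0.7619 kg m⁻³.
N² = (g/ρ₀)·Δρ/Δz = g·(Δρ/ρ₀)/Δz = 9.8 × 7.44 × 10⁻⁴ / 80 = 9.1140 × 10⁻⁵ s⁻² ≈ 9.11 × 10⁻⁵ s⁻².

9.11 × 10⁻⁵ s⁻²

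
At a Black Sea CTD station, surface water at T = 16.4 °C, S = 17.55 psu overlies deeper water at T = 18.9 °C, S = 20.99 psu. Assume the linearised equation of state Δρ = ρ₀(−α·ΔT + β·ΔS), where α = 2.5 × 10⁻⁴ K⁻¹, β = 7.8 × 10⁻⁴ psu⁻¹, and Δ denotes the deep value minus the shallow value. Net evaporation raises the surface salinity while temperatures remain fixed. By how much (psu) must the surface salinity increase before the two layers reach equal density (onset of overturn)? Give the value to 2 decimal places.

2.64 psu

Neutral buoyancy requires −α(T_deep − T_surf) + β(S_deep − S_surf′) = 0.
S_surf′ = S_deep − (α/β)·ΔT = 20.99 − (2.5 × 10⁻⁴/7.8 × 10⁻⁴)·(+2.5) = 20.1887 psu.
Increase required: 20.1887 − 17.55 = 2.6387 psu.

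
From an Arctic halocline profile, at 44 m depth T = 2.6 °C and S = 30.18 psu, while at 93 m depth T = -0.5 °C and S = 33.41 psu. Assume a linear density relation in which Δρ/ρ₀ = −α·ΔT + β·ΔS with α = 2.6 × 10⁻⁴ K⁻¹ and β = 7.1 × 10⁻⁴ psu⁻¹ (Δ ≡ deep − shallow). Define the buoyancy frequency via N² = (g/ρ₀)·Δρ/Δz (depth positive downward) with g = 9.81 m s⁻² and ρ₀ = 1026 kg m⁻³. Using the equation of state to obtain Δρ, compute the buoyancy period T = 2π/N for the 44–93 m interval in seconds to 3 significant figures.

ΔT = -3.1 K, ΔS = +3.23 psu (deep − shallow).
Δρ/ρ₀ = −αΔT + βΔS = 8.06 × 10⁻⁴ + 2.2933 × 10⁻³ = 3.0993 × 10⁻³, so Δρ ≈ 3.180 kg m⁻³.
N² = (g/ρ₀)·Δρ/Δz = g·(Δρ/ρ₀)/Δz = 9.81 × 3.0993 × 10⁻³ / 49 = 6.2049 × 10⁻⁴ s⁻².
N = √(6.2049 × 10⁻⁴) = 0.024910 rad s⁻¹ → T = 2π/N = 252.24 s ≈ 252 s.

252 s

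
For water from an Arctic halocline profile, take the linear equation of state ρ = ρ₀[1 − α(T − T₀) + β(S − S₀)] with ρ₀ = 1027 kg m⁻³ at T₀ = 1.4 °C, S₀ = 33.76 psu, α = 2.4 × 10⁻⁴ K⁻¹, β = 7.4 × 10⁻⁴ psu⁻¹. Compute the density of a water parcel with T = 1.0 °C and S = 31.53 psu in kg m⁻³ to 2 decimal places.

T − T₀ = -0.4 K, S − S₀ = -2.23 psu.
Bracket = 1 − α·(-0.4) + β·(-2.23) = 1 + (-1.5542 × 10⁻³) = 0.9984458.
ρ = 1027 × 0.9984458 = 1025.40 kg m⁻³.

1025.40 kg m⁻³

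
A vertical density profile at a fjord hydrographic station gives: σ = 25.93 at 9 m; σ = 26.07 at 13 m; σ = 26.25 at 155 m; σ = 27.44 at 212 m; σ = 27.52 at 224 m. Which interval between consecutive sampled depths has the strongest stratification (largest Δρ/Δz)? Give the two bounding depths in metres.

9–13 m

Compute the density gradient over each adjacent pair:
  9–13 m: Δρ/Δz = 0.14/4 = 0.035 kg m⁻⁴
  13–155 m: Δρ/Δz = 0.18/142 = 1.3 × 10⁻³ kg m⁻⁴
  155–212 m: Δρ/Δz = 1.19/57 = 0.021 kg m⁻⁴
  212–224 m: Δρ/Δz = 0.08/12 = 6.7 × 10⁻³ kg m⁻⁴
The largest gradient is in the 9–13 m interval — the pycnocline.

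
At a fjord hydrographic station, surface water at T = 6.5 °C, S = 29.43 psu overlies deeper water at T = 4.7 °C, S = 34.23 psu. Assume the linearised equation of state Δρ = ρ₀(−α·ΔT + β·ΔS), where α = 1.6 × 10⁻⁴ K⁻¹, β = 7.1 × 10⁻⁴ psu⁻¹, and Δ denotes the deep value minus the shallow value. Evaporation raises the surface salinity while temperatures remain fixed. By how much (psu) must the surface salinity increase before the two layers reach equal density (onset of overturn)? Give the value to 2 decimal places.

Neutral buoyancy requires −α(T_deep − T_surf) + β(S_deep − S_surf′) = 0.
S_surf′ = S_deep − (α/β)·ΔT = 34.23 − (1.6 × 10⁻⁴/7.1 × 10⁻⁴)·(-1.8) = 34.6356 psu.
Increase required: 34.6356 − 29.43 = 5.2056 psu.

5.21 psu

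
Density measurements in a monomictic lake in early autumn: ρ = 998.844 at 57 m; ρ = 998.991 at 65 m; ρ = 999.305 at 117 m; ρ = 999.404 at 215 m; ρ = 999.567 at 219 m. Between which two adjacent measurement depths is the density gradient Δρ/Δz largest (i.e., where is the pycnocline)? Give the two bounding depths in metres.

215–219 m

Compute the density gradient over each adjacent pair:
  57–65 m: Δρ/Δz = 0.147/8 = 0.018 kg m⁻⁴
  65–117 m: Δρ/Δz = 0.314/52 = 6.0 × 10⁻³ kg m⁻⁴
  117–215 m: Δρ/Δz = 0.099/98 = 1.0 × 10⁻³ kg m⁻⁴
  215–219 m: Δρ/Δz = 0.163/4 = 0.041 kg m⁻⁴
The largest gradient is in the 215–219 m interval — the pycnocline.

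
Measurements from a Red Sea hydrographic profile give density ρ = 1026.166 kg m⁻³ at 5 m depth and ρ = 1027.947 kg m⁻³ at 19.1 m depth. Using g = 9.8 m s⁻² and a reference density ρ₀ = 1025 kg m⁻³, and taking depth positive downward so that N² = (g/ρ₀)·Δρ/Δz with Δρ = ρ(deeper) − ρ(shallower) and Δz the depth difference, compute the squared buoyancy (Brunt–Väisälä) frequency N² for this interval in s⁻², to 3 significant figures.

Δρ = 1027.947 − 1026.166 = 1.781 kg m⁻³ over Δz = 19.1 − 5 = 14.1 m.
N² = (9.8/1025) × (1.781/14.1) = 1.2077 × 10⁻³ s⁻² ≈ 1.21 × 10⁻³ s⁻².
A positive N² confirms static stability across the interval.

1.21 × 10⁻³ s⁻²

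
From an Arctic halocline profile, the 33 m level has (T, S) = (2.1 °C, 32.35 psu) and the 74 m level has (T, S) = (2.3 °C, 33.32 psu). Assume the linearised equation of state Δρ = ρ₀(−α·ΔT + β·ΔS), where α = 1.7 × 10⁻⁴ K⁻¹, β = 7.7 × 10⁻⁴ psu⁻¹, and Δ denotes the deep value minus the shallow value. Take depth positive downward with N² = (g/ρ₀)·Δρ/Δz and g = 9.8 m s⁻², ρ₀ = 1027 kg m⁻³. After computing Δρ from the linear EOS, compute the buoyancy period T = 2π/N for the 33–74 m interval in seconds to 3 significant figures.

ΔT = +0.2 K, ΔS = +0.97 psu (deep − shallow).
Δρ/ρ₀ = −αΔT + βΔS = -3.40 × 10⁻⁵ + 7.469 × 10⁻⁴ = 7.129 × 10⁻⁴, so Δρ ≈ 0.7321 kg m⁻³.
N² = (g/ρ₀)·Δρ/Δz = g·(Δρ/ρ₀)/Δz = 9.8 × 7.129 × 10⁻⁴ / 41 = 1.7040 × 10⁻⁴ s⁻².
N = √(1.7040 × 10⁻⁴) = 0.013054 rad s⁻¹ → T = 2π/N = 481.32 s ≈ 481 s.

481 s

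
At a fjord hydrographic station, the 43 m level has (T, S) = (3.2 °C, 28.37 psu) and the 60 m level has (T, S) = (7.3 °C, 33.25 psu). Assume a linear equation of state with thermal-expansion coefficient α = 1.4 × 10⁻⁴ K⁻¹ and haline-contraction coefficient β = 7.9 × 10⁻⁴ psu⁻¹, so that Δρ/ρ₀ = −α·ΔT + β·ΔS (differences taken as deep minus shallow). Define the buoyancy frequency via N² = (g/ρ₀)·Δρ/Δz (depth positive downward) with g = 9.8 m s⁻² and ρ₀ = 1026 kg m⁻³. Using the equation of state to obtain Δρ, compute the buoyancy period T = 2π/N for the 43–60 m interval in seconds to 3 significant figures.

ΔT = +4.1 K, ΔS = +4.88 psu (deep − shallow).
Δρ/ρ₀ = −αΔT + βΔS = -5.74 × 10⁻⁴ + 3.8552 × 10⁻³ = 3.2812 × 10⁻³, so Δρ ≈ 3.367 kg m⁻³.
N² = (g/ρ₀)·Δρ/Δz = g·(Δρ/ρ₀)/Δz = 9.8 × 3.2812 × 10⁻³ / 17 = 1.8915 × 10⁻³ s⁻².
N = √(1.8915 × 10⁻³) = 0.043491 rad s⁻¹ → T = 2π/N = 144.47 s ≈ 144 s.

144 s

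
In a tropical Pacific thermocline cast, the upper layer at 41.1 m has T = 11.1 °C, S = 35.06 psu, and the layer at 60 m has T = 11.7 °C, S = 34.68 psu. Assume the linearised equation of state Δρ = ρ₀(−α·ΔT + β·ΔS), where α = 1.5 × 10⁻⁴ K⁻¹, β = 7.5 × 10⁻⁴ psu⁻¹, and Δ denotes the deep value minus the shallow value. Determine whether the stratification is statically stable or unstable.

ΔT = 11.7 − 11.1 = +0.6 K and ΔS = 34.68 − 35.06 = -0.38 psu (deep − shallow).
−αΔT = -9.00 × 10⁻⁵; βΔS = -2.85 × 10⁻⁴; sum Δρ/ρ₀ = -3.75 × 10⁻⁴.
Δρ/ρ₀ < 0, so Δρ < 0: deeper water is lighter → statically unstable; the column would overturn.

unstable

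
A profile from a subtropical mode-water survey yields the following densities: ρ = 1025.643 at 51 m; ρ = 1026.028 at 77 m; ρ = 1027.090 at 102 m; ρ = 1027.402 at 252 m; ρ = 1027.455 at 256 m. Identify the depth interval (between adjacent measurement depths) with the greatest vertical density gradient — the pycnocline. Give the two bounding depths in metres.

Compute the density gradient over each adjacent pair:
  51–77 m: Δρ/Δz = 0.385/26 = 0.015 kg m⁻⁴
  77–102 m: Δρ/Δz = 1.062/25 = 0.042 kg m⁻⁴
  102–252 m: Δρ/Δz = 0.312/150 = 2.1 × 10⁻³ kg m⁻⁴
  252–256 m: Δρ/Δz = 0.053/4 = 0.013 kg m⁻⁴
The largest gradient is in the 77–102 m interval — the pycnocline.

77–102 m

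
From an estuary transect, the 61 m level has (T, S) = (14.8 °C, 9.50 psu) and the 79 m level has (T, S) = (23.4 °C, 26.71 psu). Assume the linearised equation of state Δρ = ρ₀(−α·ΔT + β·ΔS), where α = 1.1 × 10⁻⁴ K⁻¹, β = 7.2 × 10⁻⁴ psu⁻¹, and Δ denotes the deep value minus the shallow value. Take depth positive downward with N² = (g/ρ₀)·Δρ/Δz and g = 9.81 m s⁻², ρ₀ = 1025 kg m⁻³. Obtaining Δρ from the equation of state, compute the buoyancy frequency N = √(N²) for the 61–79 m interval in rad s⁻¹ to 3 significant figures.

0.0790 rad s⁻¹

ΔT = +8.6 K, ΔS = +17.21 psu (deep − shallow).
Δρ/ρ₀ = −αΔT + βΔS = -9.46 × 10⁻⁴ + 0.0123912 = 0.0114452, so Δρ ≈ 11.73 kg m⁻³.
N² = (g/ρ₀)·Δρ/Δz = g·(Δρ/ρ₀)/Δz = 9.81 × 0.0114452 / 18 = 6.2376 × 10⁻³ s⁻².
N = √(6.2376 × 10⁻³) = 0.078978 rad s⁻¹ ≈ 0.0790 rad s⁻¹.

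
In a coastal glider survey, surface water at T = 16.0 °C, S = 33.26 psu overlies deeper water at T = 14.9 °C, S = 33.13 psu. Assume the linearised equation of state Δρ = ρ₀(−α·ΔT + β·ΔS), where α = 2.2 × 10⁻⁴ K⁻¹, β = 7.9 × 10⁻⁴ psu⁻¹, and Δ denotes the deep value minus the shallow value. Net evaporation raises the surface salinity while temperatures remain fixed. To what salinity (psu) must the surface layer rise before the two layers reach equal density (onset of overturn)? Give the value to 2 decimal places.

Neutral buoyancy requires −α(T_deep − T_surf) + β(S_deep − S_surf′) = 0.
S_surf′ = S_deep − (α/β)·ΔT = 33.13 − (2.2 × 10⁻⁴/7.9 × 10⁻⁴)·(-1.1) = 33.4363 psu.
Increase required: 33.4363 − 33.26 = 0.1763 psu.

33.44 psu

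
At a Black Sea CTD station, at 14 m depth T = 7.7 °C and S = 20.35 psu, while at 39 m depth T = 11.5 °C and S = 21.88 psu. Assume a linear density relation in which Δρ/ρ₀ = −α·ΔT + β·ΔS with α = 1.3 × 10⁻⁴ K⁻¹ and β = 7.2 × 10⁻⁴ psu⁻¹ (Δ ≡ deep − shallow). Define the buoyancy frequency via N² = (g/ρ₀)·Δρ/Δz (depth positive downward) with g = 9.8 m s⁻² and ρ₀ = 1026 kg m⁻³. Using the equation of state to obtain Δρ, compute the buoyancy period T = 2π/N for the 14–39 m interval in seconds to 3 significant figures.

407 s

ΔT = +3.8 K, ΔS = +1.53 psu (deep − shallow).
Δρ/ρ₀ = −αΔT + βΔS = -4.94 × 10⁻⁴ + 1.1016 × 10⁻³ = 6.076 × 10⁻⁴, so Δρ ≈ 0.6234 kg m⁻³.
N² = (g/ρ₀)·Δρ/Δz = g·(Δρ/ρ₀)/Δz = 9.8 × 6.076 × 10⁻⁴ / 25 = 2.3818 × 10⁻⁴ s⁻².
N = √(2.3818 × 10⁻⁴) = 0.015433 rad s⁻¹ → T = 2π/N = 407.13 s ≈ 407 s.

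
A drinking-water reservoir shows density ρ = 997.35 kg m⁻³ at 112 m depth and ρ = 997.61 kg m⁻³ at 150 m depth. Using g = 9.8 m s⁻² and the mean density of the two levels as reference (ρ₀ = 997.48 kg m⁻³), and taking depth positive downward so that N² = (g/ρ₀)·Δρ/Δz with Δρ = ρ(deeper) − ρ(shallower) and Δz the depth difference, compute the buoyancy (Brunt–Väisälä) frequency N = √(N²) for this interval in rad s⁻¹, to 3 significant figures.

Δρ = 997.61 − 997.35 = 0.26 kg m⁻³ over Δz = 150 − 112 = 38 m.
N² = (9.8/997.48) × (0.26/38) = 6.7222 × 10⁻⁵ s⁻².
N = √(6.7222 × 10⁻⁵) = 8.1989 × 10⁻³ rad s⁻¹ ≈ 8.20 × 10⁻³ rad s⁻¹.

8.20 × 10⁻³ rad s⁻¹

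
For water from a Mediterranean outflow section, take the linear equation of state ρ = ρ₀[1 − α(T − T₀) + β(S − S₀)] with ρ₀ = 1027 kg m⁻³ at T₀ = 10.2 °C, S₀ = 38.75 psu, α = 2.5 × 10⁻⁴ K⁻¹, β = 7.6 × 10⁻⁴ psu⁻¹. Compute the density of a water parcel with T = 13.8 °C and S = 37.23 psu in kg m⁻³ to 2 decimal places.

1024.89 kg m⁻³

T − T₀ = +3.6 K, S − S₀ = -1.52 psu.
Bracket = 1 − α·(+3.6) + β·(-1.52) = 1 + (-2.0552 × 10⁻³) = 0.9979448.
ρ = 1027 × 0.9979448 = 1024.89 kg m⁻³.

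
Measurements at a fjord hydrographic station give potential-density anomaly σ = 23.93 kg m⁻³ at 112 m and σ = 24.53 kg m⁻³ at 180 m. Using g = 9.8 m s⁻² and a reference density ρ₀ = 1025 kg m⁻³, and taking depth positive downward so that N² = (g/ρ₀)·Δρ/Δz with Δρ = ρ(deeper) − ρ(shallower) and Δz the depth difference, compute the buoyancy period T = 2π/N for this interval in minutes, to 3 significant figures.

11.4 min

Δρ = 1024.53 − 1023.93 = 0.60 kg m⁻³ over Δz = 180 − 112 = 68 m.
N² = (9.8/1025) × (0.60/68) = 8.4362 × 10⁻⁵ s⁻².
N = √(8.4362 × 10⁻⁵) = 9.1849 × 10⁻³ rad s⁻¹, so T = 2π/N = 684.08 s = 11.401 min ≈ 11.4 min.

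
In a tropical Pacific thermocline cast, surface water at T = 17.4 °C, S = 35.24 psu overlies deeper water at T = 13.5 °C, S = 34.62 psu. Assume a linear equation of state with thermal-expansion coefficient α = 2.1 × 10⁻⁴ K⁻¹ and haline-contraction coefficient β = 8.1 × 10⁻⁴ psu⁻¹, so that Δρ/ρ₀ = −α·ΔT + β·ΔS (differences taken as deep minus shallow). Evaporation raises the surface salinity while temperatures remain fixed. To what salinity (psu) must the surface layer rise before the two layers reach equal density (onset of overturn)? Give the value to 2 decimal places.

Neutral buoyancy requires −α(T_deep − T_surf) + β(S_deep − S_surf′) = 0.
S_surf′ = S_deep − (α/β)·ΔT = 34.62 − (2.1 × 10⁻⁴/8.1 × 10⁻⁴)·(-3.9) = 35.6311 psu.
Increase required: 35.6311 − 35.24 = 0.3911 psu.

35.63 psu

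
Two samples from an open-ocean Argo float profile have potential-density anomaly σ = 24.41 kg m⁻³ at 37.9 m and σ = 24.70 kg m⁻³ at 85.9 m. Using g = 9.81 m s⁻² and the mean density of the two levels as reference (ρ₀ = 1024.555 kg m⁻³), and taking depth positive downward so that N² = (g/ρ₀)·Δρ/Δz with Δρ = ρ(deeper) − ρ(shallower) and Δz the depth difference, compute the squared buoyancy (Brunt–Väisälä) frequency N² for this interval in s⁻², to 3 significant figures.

Δρ = 1024.70 − 1024.41 = 0.29 kg m⁻³ over Δz = 85.9 − 37.9 = 48 m.
N² = (9.81/1024.555) × (0.29/48) = 5.7848 × 10⁻⁵ s⁻² ≈ 5.78 × 10⁻⁵ s⁻².
N² > 0, so the interval is statically stable.

5.78 × 10⁻⁵ s⁻²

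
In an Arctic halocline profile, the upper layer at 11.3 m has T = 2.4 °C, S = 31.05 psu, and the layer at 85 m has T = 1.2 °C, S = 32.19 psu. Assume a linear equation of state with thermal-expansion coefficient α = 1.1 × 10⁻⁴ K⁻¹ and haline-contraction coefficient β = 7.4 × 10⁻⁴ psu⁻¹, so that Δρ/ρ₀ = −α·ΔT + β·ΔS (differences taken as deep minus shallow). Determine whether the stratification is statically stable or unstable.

stable

ΔT = 1.2 − 2.4 = -1.2 K and ΔS = 32.19 − 31.05 = +1.14 psu (deep − shallow).
−αΔT = 1.32 × 10⁻⁴; βΔS = 8.436 × 10⁻⁴; sum Δρ/ρ₀ = 9.756 × 10⁻⁴.
Δρ/ρ₀ > 0, so Δρ > 0: deeper water is denser → statically stable.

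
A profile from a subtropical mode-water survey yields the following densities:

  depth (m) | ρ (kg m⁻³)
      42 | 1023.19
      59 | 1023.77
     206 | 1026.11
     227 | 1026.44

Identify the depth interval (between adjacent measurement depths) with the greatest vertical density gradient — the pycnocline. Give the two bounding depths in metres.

42–59 m

Compute the density gradient over each adjacent pair:
  42–59 m: Δρ/Δz = 0.58/17 = 0.034 kg m⁻⁴
  59–206 m: Δρ/Δz = 2.34/147 = 0.016 kg m⁻⁴
  206–227 m: Δρ/Δz = 0.33/21 = 0.016 kg m⁻⁴
The largest gradient is in the 42–59 m interval — the pycnocline.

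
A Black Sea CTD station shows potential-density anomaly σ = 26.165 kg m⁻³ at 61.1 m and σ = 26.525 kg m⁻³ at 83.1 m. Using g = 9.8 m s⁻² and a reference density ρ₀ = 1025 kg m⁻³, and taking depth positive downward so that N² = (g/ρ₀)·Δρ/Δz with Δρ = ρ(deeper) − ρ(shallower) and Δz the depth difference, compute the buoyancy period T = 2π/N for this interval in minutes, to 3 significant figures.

8.37 min

Δρ = 1026.525 − 1026.165 = 0.360 kg m⁻³ over Δz = 83.1 − 61.1 = 22 m.
N² = (9.8/1025) × (0.360/22) = 1.5645 × 10⁻⁴ s⁻².
N = √(1.5645 × 10⁻⁴) = 0.012508 rad s⁻¹, so T = 2π/N = 502.33 s = 8.3722 min ≈ 8.37 min.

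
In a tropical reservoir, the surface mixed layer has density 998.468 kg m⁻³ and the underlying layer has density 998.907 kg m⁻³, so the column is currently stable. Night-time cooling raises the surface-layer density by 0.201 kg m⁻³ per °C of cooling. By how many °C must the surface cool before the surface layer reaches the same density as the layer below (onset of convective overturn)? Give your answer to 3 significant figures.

Density deficit of the surface layer: 998.907 − 998.468 = 0.439 kg m⁻³.
Required change = 0.439 / 0.201 = 2.18 °C.

2.18 °C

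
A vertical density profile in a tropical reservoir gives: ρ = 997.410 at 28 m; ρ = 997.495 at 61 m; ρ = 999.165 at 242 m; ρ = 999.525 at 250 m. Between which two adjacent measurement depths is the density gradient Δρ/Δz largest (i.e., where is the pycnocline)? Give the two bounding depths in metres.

242–250 m

Compute the density gradient over each adjacent pair:
  28–61 m: Δρ/Δz = 0.085/33 = 2.6 × 10⁻³ kg m⁻⁴
  61–242 m: Δρ/Δz = 1.670/181 = 9.2 × 10⁻³ kg m⁻⁴
  242–250 m: Δρ/Δz = 0.360/8 = 0.045 kg m⁻⁴
The largest gradient is in the 242–250 m interval — the pycnocline.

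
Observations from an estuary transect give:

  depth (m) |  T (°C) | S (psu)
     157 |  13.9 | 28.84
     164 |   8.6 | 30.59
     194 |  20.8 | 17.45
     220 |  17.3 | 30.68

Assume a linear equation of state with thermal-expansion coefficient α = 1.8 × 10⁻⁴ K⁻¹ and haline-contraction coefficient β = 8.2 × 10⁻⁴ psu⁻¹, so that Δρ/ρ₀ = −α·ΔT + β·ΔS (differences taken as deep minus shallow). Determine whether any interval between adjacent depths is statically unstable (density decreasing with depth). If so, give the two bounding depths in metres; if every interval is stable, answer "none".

Evaluate Δρ/ρ₀ = −αΔT + βΔS across each adjacent pair:
  157–164 m: −αΔT+βΔS = −(1.8 × 10⁻⁴)(-5.3)+(8.2 × 10⁻⁴)(+1.75) = 2.4 × 10⁻³ → stable
  164–194 m: −αΔT+βΔS = −(1.8 × 10⁻⁴)(+12.2)+(8.2 × 10⁻⁴)(-13.14) = -0.013 → UNSTABLE
  194–220 m: −αΔT+βΔS = −(1.8 × 10⁻⁴)(-3.5)+(8.2 × 10⁻⁴)(+13.23) = 0.011 → stable
The 164–194 m interval has Δρ < 0: lighter water underlies denser water.

164–194 m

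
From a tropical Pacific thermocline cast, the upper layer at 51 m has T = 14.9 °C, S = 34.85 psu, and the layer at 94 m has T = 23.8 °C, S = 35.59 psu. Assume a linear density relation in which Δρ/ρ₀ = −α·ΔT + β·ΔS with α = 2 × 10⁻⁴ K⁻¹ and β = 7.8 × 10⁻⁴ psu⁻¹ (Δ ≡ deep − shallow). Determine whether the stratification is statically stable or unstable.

ΔT = 23.8 − 14.9 = +8.9 K and ΔS = 35.59 − 34.85 = +0.74 psu (deep − shallow).
−αΔT = -1.78 × 10⁻³; βΔS = 5.772 × 10⁻⁴; sum Δρ/ρ₀ = -1.2028 × 10⁻³.
Δρ/ρ₀ < 0, so Δρ < 0: deeper water is lighter → statically unstable; the column would overturn.

unstable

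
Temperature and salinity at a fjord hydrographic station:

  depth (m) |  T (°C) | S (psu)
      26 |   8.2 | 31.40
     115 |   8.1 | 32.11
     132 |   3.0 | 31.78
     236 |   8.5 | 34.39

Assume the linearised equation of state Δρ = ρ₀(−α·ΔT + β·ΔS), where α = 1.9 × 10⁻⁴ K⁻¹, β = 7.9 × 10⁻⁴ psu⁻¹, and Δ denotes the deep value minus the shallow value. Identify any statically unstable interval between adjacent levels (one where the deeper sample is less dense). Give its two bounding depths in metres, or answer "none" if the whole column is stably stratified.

none

Evaluate Δρ/ρ₀ = −αΔT + βΔS across each adjacent pair:
  26–115 m: −αΔT+βΔS = −(1.9 × 10⁻⁴)(-0.1)+(7.9 × 10⁻⁴)(+0.71) = 5.8 × 10⁻⁴ → stable
  115–132 m: −αΔT+βΔS = −(1.9 × 10⁻⁴)(-5.1)+(7.9 × 10⁻⁴)(-0.33) = 7.1 × 10⁻⁴ → stable
  132–236 m: −αΔT+βΔS = −(1.9 × 10⁻⁴)(+5.5)+(7.9 × 10⁻⁴)(+2.61) = 1.0 × 10⁻³ → stable
Every interval has Δρ > 0: the column is stably stratified throughout.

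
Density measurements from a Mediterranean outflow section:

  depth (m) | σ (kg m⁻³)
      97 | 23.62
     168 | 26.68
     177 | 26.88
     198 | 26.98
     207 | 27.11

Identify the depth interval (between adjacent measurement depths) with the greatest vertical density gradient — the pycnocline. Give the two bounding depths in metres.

97–168 m

Compute the density gradient over each adjacent pair:
  97–168 m: Δρ/Δz = 3.06/71 = 0.043 kg m⁻⁴
  168–177 m: Δρ/Δz = 0.20/9 = 0.022 kg m⁻⁴
  177–198 m: Δρ/Δz = 0.10/21 = 4.8 × 10⁻³ kg m⁻⁴
  198–207 m: Δρ/Δz = 0.13/9 = 0.014 kg m⁻⁴
The largest gradient is in the 97–168 m interval — the pycnocline.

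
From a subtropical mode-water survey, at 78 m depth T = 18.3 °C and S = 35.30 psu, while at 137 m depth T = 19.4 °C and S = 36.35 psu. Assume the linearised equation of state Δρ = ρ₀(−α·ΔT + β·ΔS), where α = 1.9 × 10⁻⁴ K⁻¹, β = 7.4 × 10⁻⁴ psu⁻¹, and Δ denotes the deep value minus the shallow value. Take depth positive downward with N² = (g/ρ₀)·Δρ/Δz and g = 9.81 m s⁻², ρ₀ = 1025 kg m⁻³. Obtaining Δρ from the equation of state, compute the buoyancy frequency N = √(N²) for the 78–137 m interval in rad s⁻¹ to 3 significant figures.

ΔT = +1.1 K, ΔS = +1.05 psu (deep − shallow).
Δρ/ρ₀ = −αΔT + βΔS = -2.09 × 10⁻⁴ + 7.77 × 10⁻⁴ = 5.68 × 10⁻⁴, so Δρ ≈ 0.5822 kg m⁻³.
N² = (g/ρ₀)·Δρ/Δz = g·(Δρ/ρ₀)/Δz = 9.81 × 5.68 × 10⁻⁴ / 59 = 9.4442 × 10⁻⁵ s⁻².
N = √(9.4442 × 10⁻⁵) = 9.7181 × 10⁻³ rad s⁻¹ ≈ 9.72 × 10⁻³ rad s⁻¹.

9.72 × 10⁻³ rad s⁻¹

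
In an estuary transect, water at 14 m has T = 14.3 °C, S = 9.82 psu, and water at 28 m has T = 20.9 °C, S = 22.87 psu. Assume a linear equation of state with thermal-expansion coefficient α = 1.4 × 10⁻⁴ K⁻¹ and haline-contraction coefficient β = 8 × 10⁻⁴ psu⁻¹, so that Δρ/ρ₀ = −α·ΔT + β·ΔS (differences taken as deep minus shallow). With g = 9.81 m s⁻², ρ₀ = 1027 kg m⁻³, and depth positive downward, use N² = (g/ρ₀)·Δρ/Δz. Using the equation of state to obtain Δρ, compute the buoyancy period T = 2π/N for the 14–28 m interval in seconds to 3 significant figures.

ΔT = +6.6 K, ΔS = +13.05 psu (deep − shallow).
Δρ/ρ₀ = −αΔT + βΔS = -9.24 × 10⁻⁴ + 0.01044 = 9.516 × 10⁻³, so Δρ ≈ 9.773 kg m⁻³.
N² = (g/ρ₀)·Δρ/Δz = g·(Δρ/ρ₀)/Δz = 9.81 × 9.516 × 10⁻³ / 14 = 6.6680 × 10⁻³ s⁻².
N = √(6.6680 × 10⁻³) = 0.081658 rad s⁻¹ → T = 2π/N = 76.945 s ≈ 76.9 s.

76.9 s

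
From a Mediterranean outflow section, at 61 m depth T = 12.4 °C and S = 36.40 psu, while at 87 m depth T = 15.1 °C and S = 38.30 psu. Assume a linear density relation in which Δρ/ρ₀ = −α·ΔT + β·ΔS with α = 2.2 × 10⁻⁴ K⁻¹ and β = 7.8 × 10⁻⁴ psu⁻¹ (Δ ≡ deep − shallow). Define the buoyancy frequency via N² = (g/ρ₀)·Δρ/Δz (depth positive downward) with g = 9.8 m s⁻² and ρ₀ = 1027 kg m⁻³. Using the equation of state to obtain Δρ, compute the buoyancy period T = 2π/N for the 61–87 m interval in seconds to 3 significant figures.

343 s

ΔT = +2.7 K, ΔS = +1.90 psu (deep − shallow).
Δρ/ρ₀ = −αΔT + βΔS = -5.94 × 10⁻⁴ + 1.482 × 10⁻³ = 8.88 × 10⁻⁴, so Δρ ≈ 0.9120 kg m⁻³.
N² = (g/ρ₀)·Δρ/Δz = g·(Δρ/ρ₀)/Δz = 9.8 × 8.88 × 10⁻⁴ / 26 = 3.3471 × 10⁻⁴ s⁻².
N = √(3.3471 × 10⁻⁴) = 0.018295 rad s⁻¹ → T = 2π/N = 343.44 s ≈ 343 s.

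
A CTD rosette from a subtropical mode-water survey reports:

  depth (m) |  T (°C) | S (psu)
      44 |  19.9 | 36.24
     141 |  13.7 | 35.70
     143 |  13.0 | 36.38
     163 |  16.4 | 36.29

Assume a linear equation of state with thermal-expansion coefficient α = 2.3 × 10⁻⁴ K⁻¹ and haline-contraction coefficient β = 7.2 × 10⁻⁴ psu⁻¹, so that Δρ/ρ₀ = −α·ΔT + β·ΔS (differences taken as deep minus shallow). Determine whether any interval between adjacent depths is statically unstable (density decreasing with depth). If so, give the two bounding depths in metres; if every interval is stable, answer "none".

143–163 m

Evaluate Δρ/ρ₀ = −αΔT + βΔS across each adjacent pair:
  44–141 m: −αΔT+βΔS = −(2.3 × 10⁻⁴)(-6.2)+(7.2 × 10⁻⁴)(-0.54) = 1.0 × 10⁻³ → stable
  141–143 m: −αΔT+βΔS = −(2.3 × 10⁻⁴)(-0.7)+(7.2 × 10⁻⁴)(+0.68) = 6.5 × 10⁻⁴ → stable
  143–163 m: −αΔT+βΔS = −(2.3 × 10⁻⁴)(+3.4)+(7.2 × 10⁻⁴)(-0.09) = -8.5 × 10⁻⁴ → UNSTABLE
The 143–163 m interval has Δρ < 0: lighter water underlies denser water.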